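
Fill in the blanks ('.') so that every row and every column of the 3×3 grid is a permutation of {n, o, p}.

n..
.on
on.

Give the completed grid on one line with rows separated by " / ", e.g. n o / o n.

(r1,c2): row 1 has {n}; column 2 has {n,o}, so it must be p.
(r1,c3): row 1 has {n,p}; column 3 has {n}, so it must be o.
(r2,c1): row 2 has {n,o}; column 1 has {n,o}, so it must be p.
(r3,c3): row 3 has {n,o}; column 3 has {n,o}, so it must be p.

n p o / p o n / o n p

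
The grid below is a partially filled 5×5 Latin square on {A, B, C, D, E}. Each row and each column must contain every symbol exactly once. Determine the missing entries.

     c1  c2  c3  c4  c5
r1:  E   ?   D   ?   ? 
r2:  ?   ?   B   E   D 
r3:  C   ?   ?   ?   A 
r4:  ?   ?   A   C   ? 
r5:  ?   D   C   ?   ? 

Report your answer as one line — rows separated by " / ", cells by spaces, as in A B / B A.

E A D B C / A C B E D / C B E D A / D E A C B / B D C A E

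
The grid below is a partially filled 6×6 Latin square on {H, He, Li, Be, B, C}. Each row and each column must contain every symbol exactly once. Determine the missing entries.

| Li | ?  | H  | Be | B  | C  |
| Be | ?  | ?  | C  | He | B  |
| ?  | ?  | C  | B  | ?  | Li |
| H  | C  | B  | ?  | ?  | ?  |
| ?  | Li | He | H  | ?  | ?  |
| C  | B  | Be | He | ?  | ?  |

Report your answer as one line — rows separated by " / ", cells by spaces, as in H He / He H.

Li He H Be B C / Be H Li C He B / He Be C B H Li / H C B Li Be He / B Li He H C Be / C B Be He Li H

row 1 has {H,Li,Be,B,C}; column 2 has {Li,B,C} — only He is left for (r1,c2).
row 2 has {He,Be,B,C}; column 2 has {He,Li,B,C} — only H is left for (r2,c2).
row 2 has {H,He,Be,B,C}; column 3 has {H,He,Be,B,C} — only Li is left for (r2,c3).
row 3 has {Li,B,C}; column 1 has {H,Li,Be,C} — only He is left for (r3,c1).
row 3 has {He,Li,B,C}; column 2 has {H,He,Li,B,C} — only Be is left for (r3,c2).
row 3 has {He,Li,Be,B,C}; column 5 has {He,B} — only H is left for (r3,c5).
row 4 has {H,B,C}; column 4 has {H,He,Be,B,C} — only Li is left for (r4,c4).
row 4 has {H,Li,B,C}; column 5 has {H,He,B} — only Be is left for (r4,c5).
row 4 has {H,Li,Be,B,C}; column 6 has {Li,B,C} — only He is left for (r4,c6).
row 5 has {H,He,Li}; column 1 has {H,He,Li,Be,C} — only B is left for (r5,c1).
row 5 has {H,He,Li,B}; column 5 has {H,He,Be,B} — only C is left for (r5,c5).
row 5 has {H,He,Li,B,C}; column 6 has {He,Li,B,C} — only Be is left for (r5,c6).
row 6 has {He,Be,B,C}; column 5 has {H,He,Be,B,C} — only Li is left for (r6,c5).
row 6 has {He,Li,Be,B,C}; column 6 has {He,Li,Be,B,C} — only H is left for (r6,c6).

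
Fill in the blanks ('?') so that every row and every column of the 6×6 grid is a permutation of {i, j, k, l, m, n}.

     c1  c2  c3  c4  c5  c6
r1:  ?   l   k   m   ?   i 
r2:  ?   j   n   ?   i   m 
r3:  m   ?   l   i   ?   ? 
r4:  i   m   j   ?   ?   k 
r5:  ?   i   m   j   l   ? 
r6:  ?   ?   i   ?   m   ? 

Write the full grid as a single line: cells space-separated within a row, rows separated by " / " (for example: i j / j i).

n l k m j i / l j n k i m / m n l i k j / i m j l n k / k i m j l n / j k i n m l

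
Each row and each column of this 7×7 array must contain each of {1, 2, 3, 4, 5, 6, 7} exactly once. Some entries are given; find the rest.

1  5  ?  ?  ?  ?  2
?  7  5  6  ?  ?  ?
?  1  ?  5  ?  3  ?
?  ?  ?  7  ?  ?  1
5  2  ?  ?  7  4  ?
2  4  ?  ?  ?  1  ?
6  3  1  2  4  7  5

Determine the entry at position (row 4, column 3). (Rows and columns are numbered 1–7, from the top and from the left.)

4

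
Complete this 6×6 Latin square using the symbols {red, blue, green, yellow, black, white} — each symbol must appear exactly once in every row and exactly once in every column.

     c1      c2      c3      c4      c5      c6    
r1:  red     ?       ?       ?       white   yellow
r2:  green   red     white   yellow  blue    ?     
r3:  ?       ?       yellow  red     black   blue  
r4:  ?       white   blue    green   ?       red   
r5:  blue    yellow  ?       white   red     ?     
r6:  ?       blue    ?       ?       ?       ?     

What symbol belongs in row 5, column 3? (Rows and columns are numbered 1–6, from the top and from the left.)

black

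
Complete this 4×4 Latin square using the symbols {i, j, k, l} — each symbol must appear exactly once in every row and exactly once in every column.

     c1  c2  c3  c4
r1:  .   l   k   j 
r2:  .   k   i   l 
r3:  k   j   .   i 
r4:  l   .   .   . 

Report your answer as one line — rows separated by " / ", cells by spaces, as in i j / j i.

i l k j / j k i l / k j l i / l i j k

Cell (r1,c1): row 1 has {j,k,l}; column 1 has {k,l} → i.
Cell (r2,c1): row 2 has {i,k,l}; column 1 has {i,k,l} → j.
Cell (r3,c3): row 3 has {i,j,k}; column 3 has {i,k} → l.
Cell (r4,c2): row 4 has {l}; column 2 has {j,k,l} → i.
Cell (r4,c3): row 4 has {i,l}; column 3 has {i,k,l} → j.
Cell (r4,c4): row 4 has {i,j,l}; column 4 has {i,j,l} → k.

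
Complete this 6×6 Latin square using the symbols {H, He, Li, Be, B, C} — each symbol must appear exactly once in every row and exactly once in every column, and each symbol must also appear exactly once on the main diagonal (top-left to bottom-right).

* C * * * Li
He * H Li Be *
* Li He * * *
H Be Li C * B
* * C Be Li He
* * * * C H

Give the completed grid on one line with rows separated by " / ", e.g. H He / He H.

row 2 has {H,He,Li,Be}; column 2 has {Li,Be,C}; the diagonal has {H,He,Li,C} — only B is left for (r2,c2).
row 2 has {H,He,Li,Be,B}; column 6 has {H,He,Li,B} — only C is left for (r2,c6).
row 3 has {He,Li}; column 6 has {H,He,Li,B,C} — only Be is left for (r3,c6).
row 4 has {H,Li,Be,B,C}; column 5 has {Li,Be,C} — only He is left for (r4,c5).
row 5 has {He,Li,Be,C}; column 1 has {H,He} — only B is left for (r5,c1).
row 5 has {He,Li,Be,B,C}; column 2 has {Li,Be,B,C} — only H is left for (r5,c2).
row 6 has {H,C}; column 2 has {H,Li,Be,B,C} — only He is left for (r6,c2).
row 6 has {H,He,C}; column 4 has {Li,Be,C} — only B is left for (r6,c4).
row 1 has {Li,C}; column 1 has {H,He,B}; the diagonal has {H,He,Li,B,C} — only Be is left for (r1,c1).
row 1 has {Li,Be,C}; column 3 has {H,He,Li,C} — only B is left for (r1,c3).
row 1 has {Li,Be,B,C}; column 5 has {He,Li,Be,C} — only H is left for (r1,c5).
row 3 has {He,Li,Be}; column 1 has {H,He,Be,B} — only C is left for (r3,c1).
row 3 has {He,Li,Be,C}; column 4 has {Li,Be,B,C} — only H is left for (r3,c4).
row 3 has {H,He,Li,Be,C}; column 5 has {H,He,Li,Be,C} — only B is left for (r3,c5).
row 6 has {H,He,B,C}; column 1 has {H,He,Be,B,C} — only Li is left for (r6,c1).
row 6 has {H,He,Li,B,C}; column 3 has {H,He,Li,B,C} — only Be is left for (r6,c3).
row 1 has {H,Li,Be,B,C}; column 4 has {H,Li,Be,B,C} — only He is left for (r1,c4).

Be C B He H Li / He B H Li Be C / C Li He H B Be / H Be Li C He B / B H C Be Li He / Li He Be B C H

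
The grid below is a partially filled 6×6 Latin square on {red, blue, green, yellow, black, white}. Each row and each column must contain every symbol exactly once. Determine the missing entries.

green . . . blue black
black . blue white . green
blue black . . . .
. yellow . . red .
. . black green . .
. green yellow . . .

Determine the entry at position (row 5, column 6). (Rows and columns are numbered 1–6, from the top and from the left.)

red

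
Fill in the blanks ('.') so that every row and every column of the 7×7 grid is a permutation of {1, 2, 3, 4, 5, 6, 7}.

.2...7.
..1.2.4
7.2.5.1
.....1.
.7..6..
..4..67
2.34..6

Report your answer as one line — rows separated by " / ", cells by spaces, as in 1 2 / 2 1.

At row 5, column 3: row 5 has {6,7}; column 3 has {1,2,3,4}; that leaves 5.
At row 7, column 6: row 7 has {2,3,4,6}; column 6 has {1,6,7}; that leaves 5.
At row 1, column 3: row 1 has {2,7}; column 3 has {1,2,3,4,5}; that leaves 6.
At row 2, column 6: row 2 has {1,2,4}; column 6 has {1,5,6,7}; that leaves 3.
At row 3, column 6: row 3 has {1,2,5,7}; column 6 has {1,3,5,6,7}; that leaves 4.
At row 4, column 3: row 4 has {1}; column 3 has {1,2,3,4,5,6}; that leaves 7.
At row 5, column 6: row 5 has {5,6,7}; column 6 has {1,3,4,5,6,7}; that leaves 2.
At row 5, column 7: row 5 has {2,5,6,7}; column 7 has {1,4,6,7}; that leaves 3.
At row 7, column 2: row 7 has {2,3,4,5,6}; column 2 has {2,7}; that leaves 1.
At row 7, column 5: row 7 has {1,2,3,4,5,6}; column 5 has {2,5,6}; that leaves 7.
At row 1, column 7: row 1 has {2,6,7}; column 7 has {1,3,4,6,7}; that leaves 5.
At row 4, column 7: row 4 has {1,7}; column 7 has {1,3,4,5,6,7}; that leaves 2.
At row 5, column 4: row 5 has {2,3,5,6,7}; column 4 has {4}; that leaves 1.
At row 1, column 4: row 1 has {2,5,6,7}; column 4 has {1,4}; that leaves 3.
At row 3, column 4: row 3 has {1,2,4,5,7}; column 4 has {1,3,4}; that leaves 6.
At row 4, column 4: row 4 has {1,2,7}; column 4 has {1,3,4,6}; that leaves 5.
At row 5, column 1: row 5 has {1,2,3,5,6,7}; column 1 has {2,7}; that leaves 4.
At row 6, column 4: row 6 has {4,6,7}; column 4 has {1,3,4,5,6}; that leaves 2.
At row 1, column 1: row 1 has {2,3,5,6,7}; column 1 has {2,4,7}; that leaves 1.
At row 1, column 5: row 1 has {1,2,3,5,6,7}; column 5 has {2,5,6,7}; that leaves 4.
At row 2, column 4: row 2 has {1,2,3,4}; column 4 has {1,2,3,4,5,6}; that leaves 7.
At row 3, column 2: row 3 has {1,2,4,5,6,7}; column 2 has {1,2,7}; that leaves 3.
At row 4, column 5: row 4 has {1,2,5,7}; column 5 has {2,4,5,6,7}; that leaves 3.
At row 6, column 2: row 6 has {2,4,6,7}; column 2 has {1,2,3,7}; that leaves 5.
At row 6, column 5: row 6 has {2,4,5,6,7}; column 5 has {2,3,4,5,6,7}; that leaves 1.
At row 2, column 2: row 2 has {1,2,3,4,7}; column 2 has {1,2,3,5,7}; that leaves 6.
At row 4, column 1: row 4 has {1,2,3,5,7}; column 1 has {1,2,4,7}; that leaves 6.
At row 4, column 2: row 4 has {1,2,3,5,6,7}; column 2 has {1,2,3,5,6,7}; that leaves 4.
At row 6, column 1: row 6 has {1,2,4,5,6,7}; column 1 has {1,2,4,6,7}; that leaves 3.
At row 2, column 1: row 2 has {1,2,3,4,6,7}; column 1 has {1,2,3,4,6,7}; that leaves 5.

1 2 6 3 4 7 5 / 5 6 1 7 2 3 4 / 7 3 2 6 5 4 1 / 6 4 7 5 3 1 2 / 4 7 5 1 6 2 3 / 3 5 4 2 1 6 7 / 2 1 3 4 7 5 6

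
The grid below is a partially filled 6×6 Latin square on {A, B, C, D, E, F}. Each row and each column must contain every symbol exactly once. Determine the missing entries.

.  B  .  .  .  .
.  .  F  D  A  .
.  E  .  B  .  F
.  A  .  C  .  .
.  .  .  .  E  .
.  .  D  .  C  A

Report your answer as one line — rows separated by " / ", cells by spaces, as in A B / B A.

D B C A F E / E C F D A B / C E A B D F / F A E C B D / A D B F E C / B F D E C A

At row 2, column 2: row 2 has {A,D,F}; column 2 has {A,B,E}; that leaves C.
At row 3, column 5: row 3 has {B,E,F}; column 5 has {A,C,E}; that leaves D.
At row 6, column 2: row 6 has {A,C,D}; column 2 has {A,B,C,E}; that leaves F.
At row 6, column 4: row 6 has {A,C,D,F}; column 4 has {B,C,D}; that leaves E.
At row 1, column 5: row 1 has {B}; column 5 has {A,C,D,E}; that leaves F.
At row 4, column 5: row 4 has {A,C}; column 5 has {A,C,D,E,F}; that leaves B.
At row 5, column 2: row 5 has {E}; column 2 has {A,B,C,E,F}; that leaves D.
At row 6, column 1: row 6 has {A,C,D,E,F}; column 1 is empty so far; that leaves B.
At row 1, column 4: row 1 has {B,F}; column 4 has {B,C,D,E}; that leaves A.
At row 2, column 1: row 2 has {A,C,D,F}; column 1 has {B}; that leaves E.
At row 2, column 6: row 2 has {A,C,D,E,F}; column 6 has {A,F}; that leaves B.
At row 4, column 3: row 4 has {A,B,C}; column 3 has {D,F}; that leaves E.
At row 4, column 6: row 4 has {A,B,C,E}; column 6 has {A,B,F}; that leaves D.
At row 5, column 4: row 5 has {D,E}; column 4 has {A,B,C,D,E}; that leaves F.
At row 5, column 6: row 5 has {D,E,F}; column 6 has {A,B,D,F}; that leaves C.
At row 1, column 3: row 1 has {A,B,F}; column 3 has {D,E,F}; that leaves C.
At row 1, column 6: row 1 has {A,B,C,F}; column 6 has {A,B,C,D,F}; that leaves E.
At row 3, column 3: row 3 has {B,D,E,F}; column 3 has {C,D,E,F}; that leaves A.
At row 4, column 1: row 4 has {A,B,C,D,E}; column 1 has {B,E}; that leaves F.
At row 5, column 1: row 5 has {C,D,E,F}; column 1 has {B,E,F}; that leaves A.
At row 5, column 3: row 5 has {A,C,D,E,F}; column 3 has {A,C,D,E,F}; that leaves B.
At row 1, column 1: row 1 has {A,B,C,E,F}; column 1 has {A,B,E,F}; that leaves D.
At row 3, column 1: row 3 has {A,B,D,E,F}; column 1 has {A,B,D,E,F}; that leaves C.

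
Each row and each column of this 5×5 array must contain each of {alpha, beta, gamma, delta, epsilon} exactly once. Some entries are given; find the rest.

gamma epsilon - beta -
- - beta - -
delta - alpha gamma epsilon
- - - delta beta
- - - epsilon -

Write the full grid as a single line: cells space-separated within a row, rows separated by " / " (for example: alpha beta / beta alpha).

gamma epsilon delta beta alpha / epsilon delta beta alpha gamma / delta beta alpha gamma epsilon / alpha gamma epsilon delta beta / beta alpha gamma epsilon delta

At row 1, column 3: row 1 has {beta,gamma,epsilon}; column 3 has {alpha,beta}; that leaves delta.
At row 1, column 5: row 1 has {beta,gamma,delta,epsilon}; column 5 has {beta,epsilon}; that leaves alpha.
At row 2, column 4: row 2 has {beta}; column 4 has {beta,gamma,delta,epsilon}; that leaves alpha.
At row 3, column 2: row 3 has {alpha,gamma,delta,epsilon}; column 2 has {epsilon}; that leaves beta.
At row 5, column 3: row 5 has {epsilon}; column 3 has {alpha,beta,delta}; that leaves gamma.
At row 5, column 5: row 5 has {gamma,epsilon}; column 5 has {alpha,beta,epsilon}; that leaves delta.
At row 2, column 1: row 2 has {alpha,beta}; column 1 has {gamma,delta}; that leaves epsilon.
At row 2, column 5: row 2 has {alpha,beta,epsilon}; column 5 has {alpha,beta,delta,epsilon}; that leaves gamma.
At row 4, column 1: row 4 has {beta,delta}; column 1 has {gamma,delta,epsilon}; that leaves alpha.
At row 4, column 2: row 4 has {alpha,beta,delta}; column 2 has {beta,epsilon}; that leaves gamma.
At row 4, column 3: row 4 has {alpha,beta,gamma,delta}; column 3 has {alpha,beta,gamma,delta}; that leaves epsilon.
At row 5, column 1: row 5 has {gamma,delta,epsilon}; column 1 has {alpha,gamma,delta,epsilon}; that leaves beta.
At row 5, column 2: row 5 has {beta,gamma,delta,epsilon}; column 2 has {beta,gamma,epsilon}; that leaves alpha.
At row 2, column 2: row 2 has {alpha,beta,gamma,epsilon}; column 2 has {alpha,beta,gamma,epsilon}; that leaves delta.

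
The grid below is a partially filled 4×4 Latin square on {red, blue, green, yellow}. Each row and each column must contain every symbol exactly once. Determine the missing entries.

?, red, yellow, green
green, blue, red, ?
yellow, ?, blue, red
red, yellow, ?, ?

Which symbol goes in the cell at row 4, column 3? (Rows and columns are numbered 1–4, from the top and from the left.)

green

(r1,c1): row 1 has {red,green,yellow}; column 1 has {red,green,yellow}, so it must be blue.
(r2,c4): row 2 has {red,blue,green}; column 4 has {red,green}, so it must be yellow.
(r3,c2): row 3 has {red,blue,yellow}; column 2 has {red,blue,yellow}, so it must be green.
(r4,c3): row 4 has {red,yellow}; column 3 has {red,blue,yellow}, so it must be green.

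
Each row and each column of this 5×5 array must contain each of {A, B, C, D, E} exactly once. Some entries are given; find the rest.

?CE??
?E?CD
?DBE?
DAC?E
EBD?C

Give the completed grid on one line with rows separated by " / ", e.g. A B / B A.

(r2,c3) = A
(r3,c5) = A
(r4,c4) = B
(r5,c4) = A
(r1,c4) = D
(r1,c5) = B
(r2,c1) = B
(r3,c1) = C
(r1,c1) = A

A C E D B / B E A C D / C D B E A / D A C B E / E B D A C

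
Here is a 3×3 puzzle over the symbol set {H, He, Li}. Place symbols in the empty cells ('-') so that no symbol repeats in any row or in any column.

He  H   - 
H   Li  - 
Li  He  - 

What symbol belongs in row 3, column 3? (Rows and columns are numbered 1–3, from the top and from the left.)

H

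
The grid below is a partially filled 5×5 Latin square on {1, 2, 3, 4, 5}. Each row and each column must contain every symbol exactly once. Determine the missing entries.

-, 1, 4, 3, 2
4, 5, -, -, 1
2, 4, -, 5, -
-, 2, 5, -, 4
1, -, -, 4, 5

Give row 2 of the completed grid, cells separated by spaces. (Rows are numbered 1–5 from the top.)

4 5 3 2 1

At row 1, column 1: row 1 has {1,2,3,4}; column 1 has {1,2,4}; that leaves 5.
At row 2, column 4: row 2 has {1,4,5}; column 4 has {3,4,5}; that leaves 2.
At row 3, column 5: row 3 has {2,4,5}; column 5 has {1,2,4,5}; that leaves 3.
At row 4, column 1: row 4 has {2,4,5}; column 1 has {1,2,4,5}; that leaves 3.
At row 4, column 4: row 4 has {2,3,4,5}; column 4 has {2,3,4,5}; that leaves 1.
At row 5, column 2: row 5 has {1,4,5}; column 2 has {1,2,4,5}; that leaves 3.
At row 5, column 3: row 5 has {1,3,4,5}; column 3 has {4,5}; that leaves 2.
At row 2, column 3: row 2 has {1,2,4,5}; column 3 has {2,4,5}; that leaves 3.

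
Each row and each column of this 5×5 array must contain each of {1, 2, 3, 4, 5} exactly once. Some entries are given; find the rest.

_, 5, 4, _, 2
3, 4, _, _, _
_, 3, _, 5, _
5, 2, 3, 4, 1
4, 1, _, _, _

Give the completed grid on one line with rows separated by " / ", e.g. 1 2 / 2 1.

At row 1, column 1: row 1 has {2,4,5}; column 1 has {3,4,5}; that leaves 1.
At row 1, column 4: row 1 has {1,2,4,5}; column 4 has {4,5}; that leaves 3.
At row 2, column 5: row 2 has {3,4}; column 5 has {1,2}; that leaves 5.
At row 3, column 1: row 3 has {3,5}; column 1 has {1,3,4,5}; that leaves 2.
At row 3, column 3: row 3 has {2,3,5}; column 3 has {3,4}; that leaves 1.
At row 3, column 5: row 3 has {1,2,3,5}; column 5 has {1,2,5}; that leaves 4.
At row 5, column 4: row 5 has {1,4}; column 4 has {3,4,5}; that leaves 2.
At row 5, column 5: row 5 has {1,2,4}; column 5 has {1,2,4,5}; that leaves 3.
At row 2, column 3: row 2 has {3,4,5}; column 3 has {1,3,4}; that leaves 2.
At row 2, column 4: row 2 has {2,3,4,5}; column 4 has {2,3,4,5}; that leaves 1.
At row 5, column 3: row 5 has {1,2,3,4}; column 3 has {1,2,3,4}; that leaves 5.

1 5 4 3 2 / 3 4 2 1 5 / 2 3 1 5 4 / 5 2 3 4 1 / 4 1 5 2 3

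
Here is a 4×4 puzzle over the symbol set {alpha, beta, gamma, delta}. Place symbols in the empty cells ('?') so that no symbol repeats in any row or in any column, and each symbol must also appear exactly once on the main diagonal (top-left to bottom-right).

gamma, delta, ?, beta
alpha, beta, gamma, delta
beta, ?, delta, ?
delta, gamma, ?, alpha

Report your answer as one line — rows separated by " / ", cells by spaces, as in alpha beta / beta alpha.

gamma delta alpha beta / alpha beta gamma delta / beta alpha delta gamma / delta gamma beta alpha

(r1,c3) = alpha
(r3,c2) = alpha
(r3,c4) = gamma
(r4,c3) = beta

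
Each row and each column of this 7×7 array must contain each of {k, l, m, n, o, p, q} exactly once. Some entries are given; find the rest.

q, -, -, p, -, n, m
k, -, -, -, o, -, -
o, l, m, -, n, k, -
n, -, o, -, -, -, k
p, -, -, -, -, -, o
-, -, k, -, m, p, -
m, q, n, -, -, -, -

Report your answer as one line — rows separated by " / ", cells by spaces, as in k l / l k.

At row 1, column 3: row 1 has {m,n,p,q}; column 3 has {k,m,n,o}; that leaves l.
At row 1, column 5: row 1 has {l,m,n,p,q}; column 5 has {m,n,o}; that leaves k.
At row 3, column 4: row 3 has {k,l,m,n,o}; column 4 has {p}; that leaves q.
At row 3, column 7: row 3 has {k,l,m,n,o,q}; column 7 has {k,m,o}; that leaves p.
At row 5, column 3: row 5 has {o,p}; column 3 has {k,l,m,n,o}; that leaves q.
At row 5, column 5: row 5 has {o,p,q}; column 5 has {k,m,n,o}; that leaves l.
At row 5, column 6: row 5 has {l,o,p,q}; column 6 has {k,n,p}; that leaves m.
At row 6, column 1: row 6 has {k,m,p}; column 1 has {k,m,n,o,p,q}; that leaves l.
At row 7, column 5: row 7 has {m,n,q}; column 5 has {k,l,m,n,o}; that leaves p.
At row 7, column 7: row 7 has {m,n,p,q}; column 7 has {k,m,o,p}; that leaves l.
At row 1, column 2: row 1 has {k,l,m,n,p,q}; column 2 has {l,q}; that leaves o.
At row 2, column 3: row 2 has {k,o}; column 3 has {k,l,m,n,o,q}; that leaves p.
At row 4, column 5: row 4 has {k,n,o}; column 5 has {k,l,m,n,o,p}; that leaves q.
At row 4, column 6: row 4 has {k,n,o,q}; column 6 has {k,m,n,p}; that leaves l.
At row 6, column 2: row 6 has {k,l,m,p}; column 2 has {l,o,q}; that leaves n.
At row 6, column 4: row 6 has {k,l,m,n,p}; column 4 has {p,q}; that leaves o.
At row 6, column 7: row 6 has {k,l,m,n,o,p}; column 7 has {k,l,m,o,p}; that leaves q.
At row 7, column 4: row 7 has {l,m,n,p,q}; column 4 has {o,p,q}; that leaves k.
At row 7, column 6: row 7 has {k,l,m,n,p,q}; column 6 has {k,l,m,n,p}; that leaves o.
At row 2, column 2: row 2 has {k,o,p}; column 2 has {l,n,o,q}; that leaves m.
At row 2, column 6: row 2 has {k,m,o,p}; column 6 has {k,l,m,n,o,p}; that leaves q.
At row 2, column 7: row 2 has {k,m,o,p,q}; column 7 has {k,l,m,o,p,q}; that leaves n.
At row 4, column 2: row 4 has {k,l,n,o,q}; column 2 has {l,m,n,o,q}; that leaves p.
At row 4, column 4: row 4 has {k,l,n,o,p,q}; column 4 has {k,o,p,q}; that leaves m.
At row 5, column 2: row 5 has {l,m,o,p,q}; column 2 has {l,m,n,o,p,q}; that leaves k.
At row 5, column 4: row 5 has {k,l,m,o,p,q}; column 4 has {k,m,o,p,q}; that leaves n.
At row 2, column 4: row 2 has {k,m,n,o,p,q}; column 4 has {k,m,n,o,p,q}; that leaves l.

q o l p k n m / k m p l o q n / o l m q n k p / n p o m q l k / p k q n l m o / l n k o m p q / m q n k p o l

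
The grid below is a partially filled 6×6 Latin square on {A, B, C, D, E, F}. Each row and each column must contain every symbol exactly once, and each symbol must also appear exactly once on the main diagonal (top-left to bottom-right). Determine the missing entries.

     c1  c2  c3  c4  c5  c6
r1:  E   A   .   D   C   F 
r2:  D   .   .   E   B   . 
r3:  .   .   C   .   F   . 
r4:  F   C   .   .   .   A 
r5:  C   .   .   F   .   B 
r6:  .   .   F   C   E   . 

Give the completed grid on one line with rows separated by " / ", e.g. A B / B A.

E A B D C F / D F A E B C / B D C A F E / F C E B D A / C E D F A B / A B F C E D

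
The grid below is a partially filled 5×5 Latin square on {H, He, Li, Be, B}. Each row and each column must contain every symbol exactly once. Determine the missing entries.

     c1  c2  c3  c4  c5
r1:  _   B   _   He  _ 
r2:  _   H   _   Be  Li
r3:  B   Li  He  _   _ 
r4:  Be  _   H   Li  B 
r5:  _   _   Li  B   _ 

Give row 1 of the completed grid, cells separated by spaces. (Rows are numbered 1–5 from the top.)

Li B Be He H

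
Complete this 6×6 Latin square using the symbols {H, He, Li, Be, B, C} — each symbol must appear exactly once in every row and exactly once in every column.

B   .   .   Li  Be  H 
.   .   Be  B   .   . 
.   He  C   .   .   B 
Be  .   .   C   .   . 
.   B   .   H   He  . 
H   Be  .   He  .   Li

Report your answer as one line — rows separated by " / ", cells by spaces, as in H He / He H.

B C He Li Be H / He H Be B Li C / Li He C Be H B / Be Li H C B He / C B Li H He Be / H Be B He C Li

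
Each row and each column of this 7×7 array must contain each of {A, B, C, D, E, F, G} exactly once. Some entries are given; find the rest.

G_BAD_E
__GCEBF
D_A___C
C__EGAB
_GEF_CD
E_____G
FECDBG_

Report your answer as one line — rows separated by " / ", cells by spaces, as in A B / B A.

G C B A D F E / A D G C E B F / D B A G F E C / C F D E G A B / B G E F A C D / E A F B C D G / F E C D B G A

Cell (r1,c6): row 1 has {A,B,D,E,G}; column 6 has {A,B,C,G} → F.
Cell (r2,c1): row 2 has {B,C,E,F,G}; column 1 has {C,D,E,F,G} → A.
Cell (r2,c2): row 2 has {A,B,C,E,F,G}; column 2 has {E,G} → D.
Cell (r3,c5): row 3 has {A,C,D}; column 5 has {B,D,E,G} → F.
Cell (r3,c6): row 3 has {A,C,D,F}; column 6 has {A,B,C,F,G} → E.
Cell (r4,c2): row 4 has {A,B,C,E,G}; column 2 has {D,E,G} → F.
Cell (r4,c3): row 4 has {A,B,C,E,F,G}; column 3 has {A,B,C,E,G} → D.
Cell (r5,c1): row 5 has {C,D,E,F,G}; column 1 has {A,C,D,E,F,G} → B.
Cell (r5,c5): row 5 has {B,C,D,E,F,G}; column 5 has {B,D,E,F,G} → A.
Cell (r6,c3): row 6 has {E,G}; column 3 has {A,B,C,D,E,G} → F.
Cell (r6,c4): row 6 has {E,F,G}; column 4 has {A,C,D,E,F} → B.
Cell (r6,c5): row 6 has {B,E,F,G}; column 5 has {A,B,D,E,F,G} → C.
Cell (r6,c6): row 6 has {B,C,E,F,G}; column 6 has {A,B,C,E,F,G} → D.
Cell (r7,c7): row 7 has {B,C,D,E,F,G}; column 7 has {B,C,D,E,F,G} → A.
Cell (r1,c2): row 1 has {A,B,D,E,F,G}; column 2 has {D,E,F,G} → C.
Cell (r3,c2): row 3 has {A,C,D,E,F}; column 2 has {C,D,E,F,G} → B.
Cell (r3,c4): row 3 has {A,B,C,D,E,F}; column 4 has {A,B,C,D,E,F} → G.
Cell (r6,c2): row 6 has {B,C,D,E,F,G}; column 2 has {B,C,D,E,F,G} → A.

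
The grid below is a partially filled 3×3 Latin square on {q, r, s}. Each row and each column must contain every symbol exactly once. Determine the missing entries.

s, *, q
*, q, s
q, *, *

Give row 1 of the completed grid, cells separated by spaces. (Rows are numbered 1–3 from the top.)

s r q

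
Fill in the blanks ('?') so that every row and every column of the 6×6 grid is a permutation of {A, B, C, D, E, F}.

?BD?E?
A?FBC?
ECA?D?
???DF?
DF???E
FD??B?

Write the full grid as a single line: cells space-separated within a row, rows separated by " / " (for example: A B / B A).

C B D A E F / A E F B C D / E C A F D B / B A E D F C / D F B C A E / F D C E B A

(r1,c1) = C
(r2,c2) = E
(r2,c6) = D
(r3,c4) = F
(r3,c6) = B
(r4,c1) = B
(r4,c2) = A
(r4,c6) = C
(r5,c5) = A
(r6,c6) = A
(r1,c4) = A
(r1,c6) = F
(r4,c3) = E
(r5,c4) = C
(r6,c3) = C
(r6,c4) = E
(r5,c3) = B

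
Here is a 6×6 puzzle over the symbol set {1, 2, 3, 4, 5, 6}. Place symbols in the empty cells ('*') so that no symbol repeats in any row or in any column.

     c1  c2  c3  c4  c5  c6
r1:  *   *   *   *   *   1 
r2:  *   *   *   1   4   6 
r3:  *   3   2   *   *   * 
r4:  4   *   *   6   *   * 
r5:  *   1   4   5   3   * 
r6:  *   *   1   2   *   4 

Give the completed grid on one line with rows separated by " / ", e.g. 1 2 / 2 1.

5 4 6 3 2 1 / 2 5 3 1 4 6 / 1 3 2 4 6 5 / 4 2 5 6 1 3 / 6 1 4 5 3 2 / 3 6 1 2 5 4

Cell (r3,c4): row 3 has {2,3}; column 4 has {1,2,5,6} → 4.
Cell (r3,c6): row 3 has {2,3,4}; column 6 has {1,4,6} → 5.
Cell (r5,c6): row 5 has {1,3,4,5}; column 6 has {1,4,5,6} → 2.
Cell (r1,c4): row 1 has {1}; column 4 has {1,2,4,5,6} → 3.
Cell (r4,c6): row 4 has {4,6}; column 6 has {1,2,4,5,6} → 3.
Cell (r5,c1): row 5 has {1,2,3,4,5}; column 1 has {4} → 6.
Cell (r3,c1): row 3 has {2,3,4,5}; column 1 has {4,6} → 1.
Cell (r3,c5): row 3 has {1,2,3,4,5}; column 5 has {3,4} → 6.
Cell (r4,c3): row 4 has {3,4,6}; column 3 has {1,2,4} → 5.
Cell (r6,c5): row 6 has {1,2,4}; column 5 has {3,4,6} → 5.
Cell (r1,c3): row 1 has {1,3}; column 3 has {1,2,4,5} → 6.
Cell (r1,c5): row 1 has {1,3,6}; column 5 has {3,4,5,6} → 2.
Cell (r2,c3): row 2 has {1,4,6}; column 3 has {1,2,4,5,6} → 3.
Cell (r4,c2): row 4 has {3,4,5,6}; column 2 has {1,3} → 2.
Cell (r4,c5): row 4 has {2,3,4,5,6}; column 5 has {2,3,4,5,6} → 1.
Cell (r6,c1): row 6 has {1,2,4,5}; column 1 has {1,4,6} → 3.
Cell (r6,c2): row 6 has {1,2,3,4,5}; column 2 has {1,2,3} → 6.
Cell (r1,c1): row 1 has {1,2,3,6}; column 1 has {1,3,4,6} → 5.
Cell (r1,c2): row 1 has {1,2,3,5,6}; column 2 has {1,2,3,6} → 4.
Cell (r2,c1): row 2 has {1,3,4,6}; column 1 has {1,3,4,5,6} → 2.
Cell (r2,c2): row 2 has {1,2,3,4,6}; column 2 has {1,2,3,4,6} → 5.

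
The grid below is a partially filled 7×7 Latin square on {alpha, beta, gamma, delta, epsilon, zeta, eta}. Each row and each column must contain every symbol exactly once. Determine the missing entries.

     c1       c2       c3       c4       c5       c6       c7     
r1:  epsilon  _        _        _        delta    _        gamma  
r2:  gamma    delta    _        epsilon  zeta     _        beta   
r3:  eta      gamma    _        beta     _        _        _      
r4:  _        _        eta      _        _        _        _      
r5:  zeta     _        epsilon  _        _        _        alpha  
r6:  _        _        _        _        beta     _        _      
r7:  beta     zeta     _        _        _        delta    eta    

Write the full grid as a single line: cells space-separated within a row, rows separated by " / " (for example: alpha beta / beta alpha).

epsilon alpha beta eta delta zeta gamma / gamma delta alpha epsilon zeta eta beta / eta gamma delta beta alpha epsilon zeta / alpha epsilon eta zeta gamma beta delta / zeta beta epsilon delta eta gamma alpha / delta eta zeta gamma beta alpha epsilon / beta zeta gamma alpha epsilon delta eta

Cell (r2,c3): row 2 has {beta,gamma,delta,epsilon,zeta}; column 3 has {epsilon,eta} → alpha.
Cell (r2,c6): row 2 has {alpha,beta,gamma,delta,epsilon,zeta}; column 6 has {delta} → eta.
Cell (r7,c3): row 7 has {beta,delta,zeta,eta}; column 3 has {alpha,epsilon,eta} → gamma.
Cell (r7,c4): row 7 has {beta,gamma,delta,zeta,eta}; column 4 has {beta,epsilon} → alpha.
Cell (r7,c5): row 7 has {alpha,beta,gamma,delta,zeta,eta}; column 5 has {beta,delta,zeta} → epsilon.
Cell (r3,c5): row 3 has {beta,gamma,eta}; column 5 has {beta,delta,epsilon,zeta} → alpha.
Cell (r4,c5): row 4 has {eta}; column 5 has {alpha,beta,delta,epsilon,zeta} → gamma.
Cell (r5,c5): row 5 has {alpha,epsilon,zeta}; column 5 has {alpha,beta,gamma,delta,epsilon,zeta} → eta.
Cell (r5,c2): row 5 has {alpha,epsilon,zeta,eta}; column 2 has {gamma,delta,zeta} → beta.
Cell (r5,c6): row 5 has {alpha,beta,epsilon,zeta,eta}; column 6 has {delta,eta} → gamma.
Cell (r5,c4): row 5 has {alpha,beta,gamma,epsilon,zeta,eta}; column 4 has {alpha,beta,epsilon} → delta.
Cell (r4,c4): row 4 has {gamma,eta}; column 4 has {alpha,beta,delta,epsilon} → zeta.
Cell (r1,c4): row 1 has {gamma,delta,epsilon}; column 4 has {alpha,beta,delta,epsilon,zeta} → eta.
Cell (r6,c4): row 6 has {beta}; column 4 has {alpha,beta,delta,epsilon,zeta,eta} → gamma.
Cell (r1,c2): row 1 has {gamma,delta,epsilon,eta}; column 2 has {beta,gamma,delta,zeta} → alpha.
Cell (r4,c2): row 4 has {gamma,zeta,eta}; column 2 has {alpha,beta,gamma,delta,zeta} → epsilon.
Cell (r4,c7): row 4 has {gamma,epsilon,zeta,eta}; column 7 has {alpha,beta,gamma,eta} → delta.
Cell (r6,c2): row 6 has {beta,gamma}; column 2 has {alpha,beta,gamma,delta,epsilon,zeta} → eta.
Cell (r4,c1): row 4 has {gamma,delta,epsilon,zeta,eta}; column 1 has {beta,gamma,epsilon,zeta,eta} → alpha.
Cell (r4,c6): row 4 has {alpha,gamma,delta,epsilon,zeta,eta}; column 6 has {gamma,delta,eta} → beta.
Cell (r6,c1): row 6 has {beta,gamma,eta}; column 1 has {alpha,beta,gamma,epsilon,zeta,eta} → delta.
Cell (r6,c3): row 6 has {beta,gamma,delta,eta}; column 3 has {alpha,gamma,epsilon,eta} → zeta.
Cell (r6,c7): row 6 has {beta,gamma,delta,zeta,eta}; column 7 has {alpha,beta,gamma,delta,eta} → epsilon.
Cell (r1,c3): row 1 has {alpha,gamma,delta,epsilon,eta}; column 3 has {alpha,gamma,epsilon,zeta,eta} → beta.
Cell (r1,c6): row 1 has {alpha,beta,gamma,delta,epsilon,eta}; column 6 has {beta,gamma,delta,eta} → zeta.
Cell (r3,c3): row 3 has {alpha,beta,gamma,eta}; column 3 has {alpha,beta,gamma,epsilon,zeta,eta} → delta.
Cell (r3,c6): row 3 has {alpha,beta,gamma,delta,eta}; column 6 has {beta,gamma,delta,zeta,eta} → epsilon.
Cell (r3,c7): row 3 has {alpha,beta,gamma,delta,epsilon,eta}; column 7 has {alpha,beta,gamma,delta,epsilon,eta} → zeta.
Cell (r6,c6): row 6 has {beta,gamma,delta,epsilon,zeta,eta}; column 6 has {beta,gamma,delta,epsilon,zeta,eta} → alpha.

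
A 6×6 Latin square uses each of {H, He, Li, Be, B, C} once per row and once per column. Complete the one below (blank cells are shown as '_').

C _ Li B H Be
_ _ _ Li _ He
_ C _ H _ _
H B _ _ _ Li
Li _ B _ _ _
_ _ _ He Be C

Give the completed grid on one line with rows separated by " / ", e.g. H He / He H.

C He Li B H Be / Be H C Li B He / He C Be H Li B / H B He Be C Li / Li Be B C He H / B Li H He Be C

(r1,c2): row 1 has {H,Li,Be,B,C}; column 2 has {B,C}, so it must be He.
(r3,c6): row 3 has {H,C}; column 6 has {He,Li,Be,C}, so it must be B.
(r5,c6): row 5 has {Li,B}; column 6 has {He,Li,Be,B,C}, so it must be H.
(r6,c1): row 6 has {He,Be,C}; column 1 has {H,Li,C}, so it must be B.
(r6,c3): row 6 has {He,Be,B,C}; column 3 has {Li,B}, so it must be H.
(r2,c1): row 2 has {He,Li}; column 1 has {H,Li,B,C}, so it must be Be.
(r2,c2): row 2 has {He,Li,Be}; column 2 has {He,B,C}, so it must be H.
(r2,c3): row 2 has {H,He,Li,Be}; column 3 has {H,Li,B}, so it must be C.
(r2,c5): row 2 has {H,He,Li,Be,C}; column 5 has {H,Be}, so it must be B.
(r3,c1): row 3 has {H,B,C}; column 1 has {H,Li,Be,B,C}, so it must be He.
(r3,c3): row 3 has {H,He,B,C}; column 3 has {H,Li,B,C}, so it must be Be.
(r3,c5): row 3 has {H,He,Be,B,C}; column 5 has {H,Be,B}, so it must be Li.
(r4,c3): row 4 has {H,Li,B}; column 3 has {H,Li,Be,B,C}, so it must be He.
(r4,c5): row 4 has {H,He,Li,B}; column 5 has {H,Li,Be,B}, so it must be C.
(r5,c2): row 5 has {H,Li,B}; column 2 has {H,He,B,C}, so it must be Be.
(r5,c4): row 5 has {H,Li,Be,B}; column 4 has {H,He,Li,B}, so it must be C.
(r5,c5): row 5 has {H,Li,Be,B,C}; column 5 has {H,Li,Be,B,C}, so it must be He.
(r6,c2): row 6 has {H,He,Be,B,C}; column 2 has {H,He,Be,B,C}, so it must be Li.
(r4,c4): row 4 has {H,He,Li,B,C}; column 4 has {H,He,Li,B,C}, so it must be Be.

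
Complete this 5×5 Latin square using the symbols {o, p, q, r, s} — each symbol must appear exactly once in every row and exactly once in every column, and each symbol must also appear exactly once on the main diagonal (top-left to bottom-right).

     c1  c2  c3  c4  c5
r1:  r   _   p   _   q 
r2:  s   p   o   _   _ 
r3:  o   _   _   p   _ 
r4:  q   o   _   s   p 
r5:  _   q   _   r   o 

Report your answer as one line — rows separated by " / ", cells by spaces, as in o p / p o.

row 1 has {p,q,r}; column 2 has {o,p,q} — only s is left for (r1,c2).
row 1 has {p,q,r,s}; column 4 has {p,r,s} — only o is left for (r1,c4).
row 2 has {o,p,s}; column 4 has {o,p,r,s} — only q is left for (r2,c4).
row 2 has {o,p,q,s}; column 5 has {o,p,q} — only r is left for (r2,c5).
row 3 has {o,p}; column 2 has {o,p,q,s} — only r is left for (r3,c2).
row 3 has {o,p,r}; column 3 has {o,p}; the diagonal has {o,p,r,s} — only q is left for (r3,c3).
row 3 has {o,p,q,r}; column 5 has {o,p,q,r} — only s is left for (r3,c5).
row 4 has {o,p,q,s}; column 3 has {o,p,q} — only r is left for (r4,c3).
row 5 has {o,q,r}; column 1 has {o,q,r,s} — only p is left for (r5,c1).
row 5 has {o,p,q,r}; column 3 has {o,p,q,r} — only s is left for (r5,c3).

r s p o q / s p o q r / o r q p s / q o r s p / p q s r o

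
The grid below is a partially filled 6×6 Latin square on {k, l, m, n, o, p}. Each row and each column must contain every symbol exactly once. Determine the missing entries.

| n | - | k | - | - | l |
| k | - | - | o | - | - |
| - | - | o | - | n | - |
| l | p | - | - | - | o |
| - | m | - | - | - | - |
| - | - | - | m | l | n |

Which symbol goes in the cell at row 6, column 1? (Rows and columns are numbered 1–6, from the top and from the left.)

(r1,c2) = o
(r1,c4) = p
(r1,c5) = m
(r2,c5) = p
(r2,c6) = m
(r4,c5) = k
(r5,c5) = o
(r6,c2) = k
(r6,c3) = p
(r3,c2) = l
(r3,c4) = k
(r3,c6) = p
(r4,c4) = n
(r5,c1) = p
(r5,c4) = l
(r5,c6) = k
(r6,c1) = o

o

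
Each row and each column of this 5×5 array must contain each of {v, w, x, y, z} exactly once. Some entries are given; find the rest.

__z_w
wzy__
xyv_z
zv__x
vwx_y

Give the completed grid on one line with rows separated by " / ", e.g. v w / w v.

Cell (r1,c1): row 1 has {w,z}; column 1 has {v,w,x,z} → y.
Cell (r1,c2): row 1 has {w,y,z}; column 2 has {v,w,y,z} → x.
Cell (r1,c4): row 1 has {w,x,y,z}; column 4 is empty so far → v.
Cell (r2,c4): row 2 has {w,y,z}; column 4 has {v} → x.
Cell (r2,c5): row 2 has {w,x,y,z}; column 5 has {w,x,y,z} → v.
Cell (r3,c4): row 3 has {v,x,y,z}; column 4 has {v,x} → w.
Cell (r4,c3): row 4 has {v,x,z}; column 3 has {v,x,y,z} → w.
Cell (r4,c4): row 4 has {v,w,x,z}; column 4 has {v,w,x} → y.
Cell (r5,c4): row 5 has {v,w,x,y}; column 4 has {v,w,x,y} → z.

y x z v w / w z y x v / x y v w z / z v w y x / v w x z y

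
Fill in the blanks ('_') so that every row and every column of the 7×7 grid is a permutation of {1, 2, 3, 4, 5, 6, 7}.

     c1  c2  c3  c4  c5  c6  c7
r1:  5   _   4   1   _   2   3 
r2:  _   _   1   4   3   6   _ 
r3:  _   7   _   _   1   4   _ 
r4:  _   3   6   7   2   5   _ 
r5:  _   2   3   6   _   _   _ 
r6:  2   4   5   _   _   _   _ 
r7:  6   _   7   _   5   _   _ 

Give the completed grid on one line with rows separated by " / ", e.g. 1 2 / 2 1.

At row 1, column 2: row 1 has {1,2,3,4,5}; column 2 has {2,3,4,7}; that leaves 6.
At row 1, column 5: row 1 has {1,2,3,4,5,6}; column 5 has {1,2,3,5}; that leaves 7.
At row 2, column 1: row 2 has {1,3,4,6}; column 1 has {2,5,6}; that leaves 7.
At row 2, column 2: row 2 has {1,3,4,6,7}; column 2 has {2,3,4,6,7}; that leaves 5.
At row 2, column 7: row 2 has {1,3,4,5,6,7}; column 7 has {3}; that leaves 2.
At row 3, column 1: row 3 has {1,4,7}; column 1 has {2,5,6,7}; that leaves 3.
At row 3, column 3: row 3 has {1,3,4,7}; column 3 has {1,3,4,5,6,7}; that leaves 2.
At row 3, column 4: row 3 has {1,2,3,4,7}; column 4 has {1,4,6,7}; that leaves 5.
At row 3, column 7: row 3 has {1,2,3,4,5,7}; column 7 has {2,3}; that leaves 6.
At row 5, column 5: row 5 has {2,3,6}; column 5 has {1,2,3,5,7}; that leaves 4.
At row 6, column 4: row 6 has {2,4,5}; column 4 has {1,4,5,6,7}; that leaves 3.
At row 6, column 5: row 6 has {2,3,4,5}; column 5 has {1,2,3,4,5,7}; that leaves 6.
At row 7, column 2: row 7 has {5,6,7}; column 2 has {2,3,4,5,6,7}; that leaves 1.
At row 7, column 4: row 7 has {1,5,6,7}; column 4 has {1,3,4,5,6,7}; that leaves 2.
At row 7, column 6: row 7 has {1,2,5,6,7}; column 6 has {2,4,5,6}; that leaves 3.
At row 7, column 7: row 7 has {1,2,3,5,6,7}; column 7 has {2,3,6}; that leaves 4.
At row 4, column 7: row 4 has {2,3,5,6,7}; column 7 has {2,3,4,6}; that leaves 1.
At row 5, column 1: row 5 has {2,3,4,6}; column 1 has {2,3,5,6,7}; that leaves 1.
At row 5, column 6: row 5 has {1,2,3,4,6}; column 6 has {2,3,4,5,6}; that leaves 7.
At row 5, column 7: row 5 has {1,2,3,4,6,7}; column 7 has {1,2,3,4,6}; that leaves 5.
At row 6, column 6: row 6 has {2,3,4,5,6}; column 6 has {2,3,4,5,6,7}; that leaves 1.
At row 6, column 7: row 6 has {1,2,3,4,5,6}; column 7 has {1,2,3,4,5,6}; that leaves 7.
At row 4, column 1: row 4 has {1,2,3,5,6,7}; column 1 has {1,2,3,5,6,7}; that leaves 4.

5 6 4 1 7 2 3 / 7 5 1 4 3 6 2 / 3 7 2 5 1 4 6 / 4 3 6 7 2 5 1 / 1 2 3 6 4 7 5 / 2 4 5 3 6 1 7 / 6 1 7 2 5 3 4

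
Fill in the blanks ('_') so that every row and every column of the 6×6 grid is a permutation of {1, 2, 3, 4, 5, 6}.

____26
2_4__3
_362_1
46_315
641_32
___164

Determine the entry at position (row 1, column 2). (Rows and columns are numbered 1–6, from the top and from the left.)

5

Cell (r2,c5): row 2 has {2,3,4}; column 5 has {1,2,3,6} → 5.
Cell (r3,c1): row 3 has {1,2,3,6}; column 1 has {2,4,6} → 5.
Cell (r3,c5): row 3 has {1,2,3,5,6}; column 5 has {1,2,3,5,6} → 4.
Cell (r4,c3): row 4 has {1,3,4,5,6}; column 3 has {1,4,6} → 2.
Cell (r5,c4): row 5 has {1,2,3,4,6}; column 4 has {1,2,3} → 5.
Cell (r6,c1): row 6 has {1,4,6}; column 1 has {2,4,5,6} → 3.
Cell (r6,c3): row 6 has {1,3,4,6}; column 3 has {1,2,4,6} → 5.
Cell (r1,c1): row 1 has {2,6}; column 1 has {2,3,4,5,6} → 1.
Cell (r1,c2): row 1 has {1,2,6}; column 2 has {3,4,6} → 5.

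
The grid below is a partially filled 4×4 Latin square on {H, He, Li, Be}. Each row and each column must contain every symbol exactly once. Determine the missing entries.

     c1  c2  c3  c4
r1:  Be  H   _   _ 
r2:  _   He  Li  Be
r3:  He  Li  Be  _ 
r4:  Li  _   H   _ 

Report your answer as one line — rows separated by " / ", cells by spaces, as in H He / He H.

Cell (r1,c3): row 1 has {H,Be}; column 3 has {H,Li,Be} → He.
Cell (r1,c4): row 1 has {H,He,Be}; column 4 has {Be} → Li.
Cell (r2,c1): row 2 has {He,Li,Be}; column 1 has {He,Li,Be} → H.
Cell (r3,c4): row 3 has {He,Li,Be}; column 4 has {Li,Be} → H.
Cell (r4,c2): row 4 has {H,Li}; column 2 has {H,He,Li} → Be.
Cell (r4,c4): row 4 has {H,Li,Be}; column 4 has {H,Li,Be} → He.

Be H He Li / H He Li Be / He Li Be H / Li Be H He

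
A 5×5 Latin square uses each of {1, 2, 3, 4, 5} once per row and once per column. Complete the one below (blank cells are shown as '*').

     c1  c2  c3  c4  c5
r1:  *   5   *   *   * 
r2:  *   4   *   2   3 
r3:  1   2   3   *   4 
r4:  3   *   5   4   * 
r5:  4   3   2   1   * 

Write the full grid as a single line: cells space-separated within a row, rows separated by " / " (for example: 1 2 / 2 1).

2 5 4 3 1 / 5 4 1 2 3 / 1 2 3 5 4 / 3 1 5 4 2 / 4 3 2 1 5

At row 1, column 1: row 1 has {5}; column 1 has {1,3,4}; that leaves 2.
At row 1, column 4: row 1 has {2,5}; column 4 has {1,2,4}; that leaves 3.
At row 1, column 5: row 1 has {2,3,5}; column 5 has {3,4}; that leaves 1.
At row 2, column 1: row 2 has {2,3,4}; column 1 has {1,2,3,4}; that leaves 5.
At row 2, column 3: row 2 has {2,3,4,5}; column 3 has {2,3,5}; that leaves 1.
At row 3, column 4: row 3 has {1,2,3,4}; column 4 has {1,2,3,4}; that leaves 5.
At row 4, column 2: row 4 has {3,4,5}; column 2 has {2,3,4,5}; that leaves 1.
At row 4, column 5: row 4 has {1,3,4,5}; column 5 has {1,3,4}; that leaves 2.
At row 5, column 5: row 5 has {1,2,3,4}; column 5 has {1,2,3,4}; that leaves 5.
At row 1, column 3: row 1 has {1,2,3,5}; column 3 has {1,2,3,5}; that leaves 4.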